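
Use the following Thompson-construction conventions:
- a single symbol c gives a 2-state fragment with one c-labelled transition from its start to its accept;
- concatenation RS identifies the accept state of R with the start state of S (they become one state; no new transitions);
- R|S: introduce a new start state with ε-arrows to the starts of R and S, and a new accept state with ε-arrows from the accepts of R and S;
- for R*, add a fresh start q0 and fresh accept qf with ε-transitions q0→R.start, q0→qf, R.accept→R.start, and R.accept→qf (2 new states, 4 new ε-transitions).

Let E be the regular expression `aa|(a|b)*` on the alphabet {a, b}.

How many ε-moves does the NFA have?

12

Per subexpression:
Each of the 4 symbol leaves contributes 0 ε-transitions.
  aa — 0 ε-transitions
  a|b — 4 ε-transitions
  (a|b)* — 8 ε-transitions
  aa|(a|b)* — 12 ε-transitions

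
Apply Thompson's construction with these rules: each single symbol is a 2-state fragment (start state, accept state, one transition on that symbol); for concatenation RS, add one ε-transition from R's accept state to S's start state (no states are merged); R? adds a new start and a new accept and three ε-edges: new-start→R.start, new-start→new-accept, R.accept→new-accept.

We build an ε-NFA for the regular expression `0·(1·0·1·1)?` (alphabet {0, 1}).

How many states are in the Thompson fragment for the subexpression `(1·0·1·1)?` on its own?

Fragment for `(1·0·1·1)?`:
Each of the 4 symbol leaves contributes a 2-state fragment.
  1·0·1·1 = 8 states
  (1·0·1·1)? = 10 states

10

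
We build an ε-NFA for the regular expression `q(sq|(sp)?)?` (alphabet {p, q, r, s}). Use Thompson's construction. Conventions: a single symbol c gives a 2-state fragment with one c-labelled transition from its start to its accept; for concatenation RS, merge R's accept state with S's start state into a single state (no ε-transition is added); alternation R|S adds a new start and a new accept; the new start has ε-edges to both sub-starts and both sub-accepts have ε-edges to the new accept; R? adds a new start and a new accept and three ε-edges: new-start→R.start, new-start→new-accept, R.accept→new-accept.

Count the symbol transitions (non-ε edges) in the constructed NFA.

Per subexpression:
Each of the 5 symbol leaves contributes exactly 1 symbol transition.
  sq : 2 symbol transitions
  sp : 2 symbol transitions
  (sp)? : 2 symbol transitions
  sq|(sp)? : 4 symbol transitions
  (sq|(sp)?)? : 4 symbol transitions
  q(sq|(sp)?)? : 5 symbol transitions

5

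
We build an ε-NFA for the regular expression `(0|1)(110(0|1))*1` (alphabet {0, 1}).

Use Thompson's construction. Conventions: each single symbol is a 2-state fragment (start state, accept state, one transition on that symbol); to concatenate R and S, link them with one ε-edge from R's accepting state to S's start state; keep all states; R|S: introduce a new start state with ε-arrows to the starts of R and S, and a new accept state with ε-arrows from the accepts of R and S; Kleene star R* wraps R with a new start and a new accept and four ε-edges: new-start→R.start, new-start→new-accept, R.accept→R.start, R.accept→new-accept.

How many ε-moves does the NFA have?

By structural recursion:
Each of the 8 symbol leaves contributes 0 ε-transitions.
  0|1 → 4 ε-transitions
  0|1 → 4 ε-transitions
  110(0|1) → 7 ε-transitions
  (110(0|1))* → 11 ε-transitions
  (0|1)(110(0|1))*1 → 17 ε-transitions

17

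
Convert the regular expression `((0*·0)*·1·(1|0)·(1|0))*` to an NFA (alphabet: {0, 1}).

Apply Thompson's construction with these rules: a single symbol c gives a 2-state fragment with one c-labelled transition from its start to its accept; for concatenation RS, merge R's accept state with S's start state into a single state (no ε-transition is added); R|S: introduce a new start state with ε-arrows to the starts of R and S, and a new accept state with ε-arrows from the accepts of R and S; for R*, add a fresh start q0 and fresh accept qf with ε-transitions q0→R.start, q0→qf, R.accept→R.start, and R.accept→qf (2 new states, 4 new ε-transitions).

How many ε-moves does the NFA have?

Per subexpression:
Each of the 7 symbol leaves contributes 0 ε-transitions.
  0* : 4 ε-transitions
  0*·0 : 4 ε-transitions
  (0*·0)* : 8 ε-transitions
  1|0 : 4 ε-transitions
  1|0 : 4 ε-transitions
  (0*·0)*·1·(1|0)·(1|0) : 16 ε-transitions
  ((0*·0)*·1·(1|0)·(1|0))* : 20 ε-transitions

20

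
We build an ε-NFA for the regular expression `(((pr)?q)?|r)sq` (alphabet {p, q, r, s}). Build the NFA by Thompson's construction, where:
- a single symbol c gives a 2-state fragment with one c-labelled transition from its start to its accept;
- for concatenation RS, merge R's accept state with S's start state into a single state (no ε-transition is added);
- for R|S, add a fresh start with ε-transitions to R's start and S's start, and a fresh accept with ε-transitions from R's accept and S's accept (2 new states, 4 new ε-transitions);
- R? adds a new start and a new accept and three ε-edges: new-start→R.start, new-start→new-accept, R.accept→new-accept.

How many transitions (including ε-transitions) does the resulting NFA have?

16

Bottom-up over the parse tree:
Each of the 6 symbol leaves contributes 1 transition (1 symbol, 0 ε).
  pr = 2 transitions (2 symbol, 0 ε)
  (pr)? = 5 transitions (2 symbol, 3 ε)
  (pr)?q = 6 transitions (3 symbol, 3 ε)
  ((pr)?q)? = 9 transitions (3 symbol, 6 ε)
  ((pr)?q)?|r = 14 transitions (4 symbol, 10 ε)
  (((pr)?q)?|r)sq = 16 transitions (6 symbol, 10 ε)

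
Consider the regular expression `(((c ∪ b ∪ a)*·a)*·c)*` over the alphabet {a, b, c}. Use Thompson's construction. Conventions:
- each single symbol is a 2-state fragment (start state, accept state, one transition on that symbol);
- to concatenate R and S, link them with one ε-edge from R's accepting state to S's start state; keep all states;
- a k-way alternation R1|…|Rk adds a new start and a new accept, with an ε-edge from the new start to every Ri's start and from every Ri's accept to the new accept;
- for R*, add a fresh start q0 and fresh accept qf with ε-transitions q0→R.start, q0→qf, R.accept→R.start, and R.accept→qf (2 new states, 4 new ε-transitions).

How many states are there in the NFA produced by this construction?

Per subexpression:
Each of the 5 symbol leaves contributes a 2-state fragment.
  c ∪ b ∪ a : 8 states
  (c ∪ b ∪ a)* : 10 states
  (c ∪ b ∪ a)*·a : 12 states
  ((c ∪ b ∪ a)*·a)* : 14 states
  ((c ∪ b ∪ a)*·a)*·c : 16 states
  (((c ∪ b ∪ a)*·a)*·c)* : 18 states

18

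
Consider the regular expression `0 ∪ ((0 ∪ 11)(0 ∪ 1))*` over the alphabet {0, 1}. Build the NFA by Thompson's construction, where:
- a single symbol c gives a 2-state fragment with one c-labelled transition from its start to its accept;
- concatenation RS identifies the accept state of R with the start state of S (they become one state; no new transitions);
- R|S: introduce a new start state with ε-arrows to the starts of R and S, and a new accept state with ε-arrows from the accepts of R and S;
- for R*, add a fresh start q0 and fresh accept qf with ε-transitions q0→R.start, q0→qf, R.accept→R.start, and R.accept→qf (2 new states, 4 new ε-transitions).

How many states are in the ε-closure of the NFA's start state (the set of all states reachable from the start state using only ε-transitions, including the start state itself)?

Let C(F) = |ε-closure(F.start)| within fragment F, and note whether F accepts ε. Symbol fragments have C = 1 and do not accept ε. Then:
  11 : C equals the left operand's closure size = 1 (its accept is not ε-reachable, so the closure stops there)
  0 ∪ 11 : new start ε-reaches every alternative's start; none of them accept ε, so the new accept is not reached: C = 1 + 1 + 1 = 3
  0 ∪ 1 : new start ε-reaches every alternative's start; none of them accept ε, so the new accept is not reached: C = 1 + 1 + 1 = 3
  (0 ∪ 11)(0 ∪ 1) : same as the first factor's closure: C = 3
  ((0 ∪ 11)(0 ∪ 1))* : new start has ε-edges to the inner start and to the new accept, so C = 2 + 3 = 5
  0 ∪ ((0 ∪ 11)(0 ∪ 1))* : C = 1 (new start) + (1 + 5) + 1 (new accept, since some branch ε-reaches its own accept) = 8

8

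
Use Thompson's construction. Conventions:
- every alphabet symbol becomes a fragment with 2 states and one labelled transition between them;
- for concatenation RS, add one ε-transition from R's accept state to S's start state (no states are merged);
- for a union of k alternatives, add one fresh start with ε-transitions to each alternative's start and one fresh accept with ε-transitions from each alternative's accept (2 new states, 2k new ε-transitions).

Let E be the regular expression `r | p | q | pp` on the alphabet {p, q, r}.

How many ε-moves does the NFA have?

Recursing over subexpressions:
Each of the 5 symbol leaves contributes 0 ε-transitions.
  pp → 1 ε-transition
  r | p | q | pp → 9 ε-transitions

9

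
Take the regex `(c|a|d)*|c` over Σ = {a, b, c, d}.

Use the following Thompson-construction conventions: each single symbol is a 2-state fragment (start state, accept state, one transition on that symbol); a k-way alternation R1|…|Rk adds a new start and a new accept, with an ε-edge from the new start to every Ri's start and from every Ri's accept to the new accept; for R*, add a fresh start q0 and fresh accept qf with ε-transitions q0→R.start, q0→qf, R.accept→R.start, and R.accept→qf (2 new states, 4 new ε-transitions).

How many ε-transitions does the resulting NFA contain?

Building bottom-up:
Each of the 4 symbol leaves contributes 0 ε-transitions.
  c|a|d — 6 ε-transitions
  (c|a|d)* — 10 ε-transitions
  (c|a|d)*|c — 14 ε-transitions

14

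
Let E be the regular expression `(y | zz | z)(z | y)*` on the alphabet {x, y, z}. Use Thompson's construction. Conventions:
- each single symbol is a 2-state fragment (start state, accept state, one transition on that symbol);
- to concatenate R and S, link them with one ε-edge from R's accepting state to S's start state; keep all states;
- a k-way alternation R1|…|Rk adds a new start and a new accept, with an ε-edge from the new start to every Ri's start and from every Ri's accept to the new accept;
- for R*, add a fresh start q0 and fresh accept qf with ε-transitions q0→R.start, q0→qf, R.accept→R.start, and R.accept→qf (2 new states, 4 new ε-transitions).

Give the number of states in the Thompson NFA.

By structural recursion:
Each of the 6 symbol leaves contributes a 2-state fragment.
  zz = 4 states
  y | zz | z = 10 states
  z | y = 6 states
  (z | y)* = 8 states
  (y | zz | z)(z | y)* = 18 states

18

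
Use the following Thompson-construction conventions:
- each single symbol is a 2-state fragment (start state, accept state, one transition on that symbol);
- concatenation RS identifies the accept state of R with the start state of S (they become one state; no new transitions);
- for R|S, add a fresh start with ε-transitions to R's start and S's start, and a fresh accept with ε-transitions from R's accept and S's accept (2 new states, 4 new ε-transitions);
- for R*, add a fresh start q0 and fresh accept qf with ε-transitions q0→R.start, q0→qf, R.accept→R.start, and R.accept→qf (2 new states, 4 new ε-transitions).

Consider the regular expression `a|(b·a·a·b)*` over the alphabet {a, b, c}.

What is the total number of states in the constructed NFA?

11

Recursing over subexpressions:
Each of the 5 symbol leaves contributes a 2-state fragment.
  b·a·a·b → 5 states
  (b·a·a·b)* → 7 states
  a|(b·a·a·b)* → 11 states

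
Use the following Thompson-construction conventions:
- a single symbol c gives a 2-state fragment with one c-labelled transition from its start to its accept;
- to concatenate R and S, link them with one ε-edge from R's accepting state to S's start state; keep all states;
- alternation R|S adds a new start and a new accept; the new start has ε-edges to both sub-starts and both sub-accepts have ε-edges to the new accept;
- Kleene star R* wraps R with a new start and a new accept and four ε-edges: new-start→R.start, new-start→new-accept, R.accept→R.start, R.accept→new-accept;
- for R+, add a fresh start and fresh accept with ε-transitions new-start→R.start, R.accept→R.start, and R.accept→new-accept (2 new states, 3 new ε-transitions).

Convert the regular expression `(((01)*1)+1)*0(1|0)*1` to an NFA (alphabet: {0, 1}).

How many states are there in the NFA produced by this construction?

Bottom-up over the parse tree:
Each of the 8 symbol leaves contributes a 2-state fragment.
  01 = 4 states
  (01)* = 6 states
  (01)*1 = 8 states
  ((01)*1)+ = 10 states
  ((01)*1)+1 = 12 states
  (((01)*1)+1)* = 14 states
  1|0 = 6 states
  (1|0)* = 8 states
  (((01)*1)+1)*0(1|0)*1 = 26 states

26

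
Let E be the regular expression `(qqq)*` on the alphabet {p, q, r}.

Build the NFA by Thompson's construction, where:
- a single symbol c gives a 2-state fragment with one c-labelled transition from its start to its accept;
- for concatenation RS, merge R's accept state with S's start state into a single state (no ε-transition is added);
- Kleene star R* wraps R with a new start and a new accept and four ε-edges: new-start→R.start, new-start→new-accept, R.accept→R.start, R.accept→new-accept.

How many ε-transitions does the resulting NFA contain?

Per subexpression:
Each of the 3 symbol leaves contributes 0 ε-transitions.
  qqq — 0 ε-transitions
  (qqq)* — 4 ε-transitions

4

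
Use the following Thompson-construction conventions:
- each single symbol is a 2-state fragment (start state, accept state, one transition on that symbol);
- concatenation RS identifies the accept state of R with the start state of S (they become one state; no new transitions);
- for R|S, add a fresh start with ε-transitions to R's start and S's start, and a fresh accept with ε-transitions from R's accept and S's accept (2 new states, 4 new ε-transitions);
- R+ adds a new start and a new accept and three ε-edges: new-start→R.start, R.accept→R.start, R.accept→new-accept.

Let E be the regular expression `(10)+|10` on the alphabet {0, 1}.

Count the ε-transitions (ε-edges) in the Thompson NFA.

7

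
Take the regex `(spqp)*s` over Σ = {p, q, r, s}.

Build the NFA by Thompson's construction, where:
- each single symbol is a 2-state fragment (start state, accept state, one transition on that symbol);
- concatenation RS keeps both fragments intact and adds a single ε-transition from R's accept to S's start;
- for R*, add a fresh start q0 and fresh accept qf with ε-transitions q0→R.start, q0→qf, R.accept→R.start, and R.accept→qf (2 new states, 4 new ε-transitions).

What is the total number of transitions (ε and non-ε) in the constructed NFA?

By structural recursion:
Each of the 5 symbol leaves contributes 1 transition (1 symbol, 0 ε).
  spqp = 7 transitions (4 symbol, 3 ε)
  (spqp)* = 11 transitions (4 symbol, 7 ε)
  (spqp)*s = 13 transitions (5 symbol, 8 ε)

13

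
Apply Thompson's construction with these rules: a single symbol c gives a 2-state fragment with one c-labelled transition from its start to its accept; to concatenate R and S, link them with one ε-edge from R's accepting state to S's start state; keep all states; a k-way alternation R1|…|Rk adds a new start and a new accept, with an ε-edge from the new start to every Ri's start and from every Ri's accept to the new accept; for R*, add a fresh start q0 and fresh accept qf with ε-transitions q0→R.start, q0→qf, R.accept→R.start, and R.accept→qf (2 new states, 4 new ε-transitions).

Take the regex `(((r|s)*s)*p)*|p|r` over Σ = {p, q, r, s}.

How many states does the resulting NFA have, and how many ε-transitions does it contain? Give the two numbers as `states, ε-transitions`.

22, 24

Per subexpression:
Each of the 6 symbol leaves contributes 2 states and 0 ε-transitions.
  r|s = 6 states, 4 ε-transitions
  (r|s)* = 8 states, 8 ε-transitions
  (r|s)*s = 10 states, 9 ε-transitions
  ((r|s)*s)* = 12 states, 13 ε-transitions
  ((r|s)*s)*p = 14 states, 14 ε-transitions
  (((r|s)*s)*p)* = 16 states, 18 ε-transitions
  (((r|s)*s)*p)*|p|r = 22 states, 24 ε-transitions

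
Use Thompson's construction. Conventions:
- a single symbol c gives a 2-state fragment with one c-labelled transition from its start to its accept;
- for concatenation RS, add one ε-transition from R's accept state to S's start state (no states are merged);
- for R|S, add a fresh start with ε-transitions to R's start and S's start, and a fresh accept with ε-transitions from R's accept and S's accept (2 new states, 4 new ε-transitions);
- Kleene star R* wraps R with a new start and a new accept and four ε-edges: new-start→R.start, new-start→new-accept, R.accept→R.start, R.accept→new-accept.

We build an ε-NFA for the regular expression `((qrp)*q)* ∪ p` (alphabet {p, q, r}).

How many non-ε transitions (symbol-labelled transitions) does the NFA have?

5

Recursing over subexpressions:
Each of the 5 symbol leaves contributes exactly 1 symbol transition.
  qrp = 3 symbol transitions
  (qrp)* = 3 symbol transitions
  (qrp)*q = 4 symbol transitions
  ((qrp)*q)* = 4 symbol transitions
  ((qrp)*q)* ∪ p = 5 symbol transitions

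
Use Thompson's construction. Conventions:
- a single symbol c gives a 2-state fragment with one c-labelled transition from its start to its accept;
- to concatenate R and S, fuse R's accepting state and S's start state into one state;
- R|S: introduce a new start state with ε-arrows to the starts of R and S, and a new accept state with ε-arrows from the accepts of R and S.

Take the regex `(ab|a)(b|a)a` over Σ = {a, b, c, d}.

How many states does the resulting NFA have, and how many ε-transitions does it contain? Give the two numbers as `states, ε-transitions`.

13, 8

Per subexpression:
Each of the 6 symbol leaves contributes 2 states and 0 ε-transitions.
  ab = 3 states, 0 ε-transitions
  ab|a = 7 states, 4 ε-transitions
  b|a = 6 states, 4 ε-transitions
  (ab|a)(b|a)a = 13 states, 8 ε-transitions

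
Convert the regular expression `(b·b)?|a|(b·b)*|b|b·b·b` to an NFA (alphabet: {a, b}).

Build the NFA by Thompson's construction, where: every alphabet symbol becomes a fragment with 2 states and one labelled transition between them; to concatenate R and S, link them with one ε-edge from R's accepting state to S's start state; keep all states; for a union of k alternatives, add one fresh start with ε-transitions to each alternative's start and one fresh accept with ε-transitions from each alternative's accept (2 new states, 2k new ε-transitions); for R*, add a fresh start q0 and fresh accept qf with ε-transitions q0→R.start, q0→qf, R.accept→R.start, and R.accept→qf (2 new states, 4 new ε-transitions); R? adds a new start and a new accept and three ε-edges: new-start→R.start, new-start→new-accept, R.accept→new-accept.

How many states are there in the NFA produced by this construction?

24

Per subexpression:
Each of the 9 symbol leaves contributes a 2-state fragment.
  b·b : 4 states
  (b·b)? : 6 states
  b·b : 4 states
  (b·b)* : 6 states
  b·b·b : 6 states
  (b·b)?|a|(b·b)*|b|b·b·b : 24 states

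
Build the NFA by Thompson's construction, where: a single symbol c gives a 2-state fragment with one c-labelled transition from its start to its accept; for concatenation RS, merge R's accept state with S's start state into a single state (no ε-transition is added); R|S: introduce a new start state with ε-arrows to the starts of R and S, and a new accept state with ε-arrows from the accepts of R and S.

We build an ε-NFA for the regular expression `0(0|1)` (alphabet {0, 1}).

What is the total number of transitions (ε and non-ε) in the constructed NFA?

7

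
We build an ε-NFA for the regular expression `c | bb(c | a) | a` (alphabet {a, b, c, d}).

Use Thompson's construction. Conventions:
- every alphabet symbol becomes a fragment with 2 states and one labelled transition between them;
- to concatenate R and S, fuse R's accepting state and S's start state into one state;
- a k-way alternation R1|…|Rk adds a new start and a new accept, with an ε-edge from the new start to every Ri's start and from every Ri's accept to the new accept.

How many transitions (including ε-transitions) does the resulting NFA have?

16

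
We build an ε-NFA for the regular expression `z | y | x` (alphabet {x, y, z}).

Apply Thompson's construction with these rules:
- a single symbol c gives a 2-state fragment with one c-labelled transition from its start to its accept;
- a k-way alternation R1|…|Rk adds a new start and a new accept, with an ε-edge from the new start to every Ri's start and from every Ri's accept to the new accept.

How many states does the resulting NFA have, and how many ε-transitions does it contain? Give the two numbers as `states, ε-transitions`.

8, 6

Bottom-up over the parse tree:
Each of the 3 symbol leaves contributes 2 states and 0 ε-transitions.
  z | y | x — 8 states, 6 ε-transitions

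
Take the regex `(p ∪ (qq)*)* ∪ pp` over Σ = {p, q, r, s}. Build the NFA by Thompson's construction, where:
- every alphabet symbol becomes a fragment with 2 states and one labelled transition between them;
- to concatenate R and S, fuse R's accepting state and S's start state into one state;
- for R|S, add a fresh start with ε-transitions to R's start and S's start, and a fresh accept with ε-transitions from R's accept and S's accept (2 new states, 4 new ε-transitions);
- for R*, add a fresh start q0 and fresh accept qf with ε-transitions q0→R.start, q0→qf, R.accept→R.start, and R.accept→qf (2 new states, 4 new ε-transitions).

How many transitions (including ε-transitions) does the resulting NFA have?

21

Per subexpression:
Each of the 5 symbol leaves contributes 1 transition (1 symbol, 0 ε).
  qq = 2 transitions (2 symbol, 0 ε)
  (qq)* = 6 transitions (2 symbol, 4 ε)
  p ∪ (qq)* = 11 transitions (3 symbol, 8 ε)
  (p ∪ (qq)*)* = 15 transitions (3 symbol, 12 ε)
  pp = 2 transitions (2 symbol, 0 ε)
  (p ∪ (qq)*)* ∪ pp = 21 transitions (5 symbol, 16 ε)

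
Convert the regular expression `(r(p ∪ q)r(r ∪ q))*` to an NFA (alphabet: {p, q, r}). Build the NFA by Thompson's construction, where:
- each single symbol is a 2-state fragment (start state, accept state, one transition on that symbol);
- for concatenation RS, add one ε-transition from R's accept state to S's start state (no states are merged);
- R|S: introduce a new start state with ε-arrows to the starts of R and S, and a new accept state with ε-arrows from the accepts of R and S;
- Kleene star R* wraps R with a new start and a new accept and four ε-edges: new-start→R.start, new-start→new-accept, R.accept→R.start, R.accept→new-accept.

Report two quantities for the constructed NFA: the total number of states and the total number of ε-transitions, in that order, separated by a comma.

Per subexpression:
Each of the 6 symbol leaves contributes 2 states and 0 ε-transitions.
  p ∪ q : 6 states, 4 ε-transitions
  r ∪ q : 6 states, 4 ε-transitions
  r(p ∪ q)r(r ∪ q) : 16 states, 11 ε-transitions
  (r(p ∪ q)r(r ∪ q))* : 18 states, 15 ε-transitions

18, 15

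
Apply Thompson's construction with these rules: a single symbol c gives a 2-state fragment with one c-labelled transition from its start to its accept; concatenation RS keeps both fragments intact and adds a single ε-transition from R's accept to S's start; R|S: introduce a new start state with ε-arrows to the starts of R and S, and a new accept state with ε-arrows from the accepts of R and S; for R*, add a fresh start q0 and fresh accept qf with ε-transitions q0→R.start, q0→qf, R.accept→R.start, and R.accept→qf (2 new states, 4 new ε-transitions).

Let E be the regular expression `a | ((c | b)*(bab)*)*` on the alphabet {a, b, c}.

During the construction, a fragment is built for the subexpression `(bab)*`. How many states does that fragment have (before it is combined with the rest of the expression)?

Fragment for `(bab)*`:
Each of the 3 symbol leaves contributes a 2-state fragment.
  bab : 6 states
  (bab)* : 8 states

8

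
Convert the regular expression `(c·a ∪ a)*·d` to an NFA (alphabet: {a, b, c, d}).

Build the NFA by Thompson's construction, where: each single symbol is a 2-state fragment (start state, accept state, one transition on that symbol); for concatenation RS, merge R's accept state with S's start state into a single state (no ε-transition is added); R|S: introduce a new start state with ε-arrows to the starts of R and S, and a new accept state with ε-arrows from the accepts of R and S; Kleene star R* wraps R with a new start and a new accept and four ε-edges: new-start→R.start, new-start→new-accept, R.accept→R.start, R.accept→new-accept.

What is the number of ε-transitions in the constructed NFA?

Per subexpression:
Each of the 4 symbol leaves contributes 0 ε-transitions.
  c·a → 0 ε-transitions
  c·a ∪ a → 4 ε-transitions
  (c·a ∪ a)* → 8 ε-transitions
  (c·a ∪ a)*·d → 8 ε-transitions

8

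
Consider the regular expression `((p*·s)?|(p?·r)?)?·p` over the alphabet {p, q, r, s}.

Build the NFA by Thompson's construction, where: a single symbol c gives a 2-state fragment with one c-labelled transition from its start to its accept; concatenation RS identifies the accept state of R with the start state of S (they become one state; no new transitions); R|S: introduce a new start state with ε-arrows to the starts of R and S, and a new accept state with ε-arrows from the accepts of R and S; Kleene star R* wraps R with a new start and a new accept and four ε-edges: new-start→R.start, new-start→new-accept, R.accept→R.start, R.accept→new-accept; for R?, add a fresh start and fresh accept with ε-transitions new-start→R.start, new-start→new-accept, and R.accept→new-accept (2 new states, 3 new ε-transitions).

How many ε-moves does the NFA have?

20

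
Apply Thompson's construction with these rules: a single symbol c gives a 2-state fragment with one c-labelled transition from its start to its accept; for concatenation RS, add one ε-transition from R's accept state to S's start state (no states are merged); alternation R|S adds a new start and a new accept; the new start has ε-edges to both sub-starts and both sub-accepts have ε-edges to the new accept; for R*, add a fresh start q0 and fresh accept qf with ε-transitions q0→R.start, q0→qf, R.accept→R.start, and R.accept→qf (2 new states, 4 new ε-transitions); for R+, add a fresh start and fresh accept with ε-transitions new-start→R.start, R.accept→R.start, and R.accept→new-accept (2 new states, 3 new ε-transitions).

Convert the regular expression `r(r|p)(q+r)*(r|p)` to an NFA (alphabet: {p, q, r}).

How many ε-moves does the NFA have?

19

By structural recursion:
Each of the 7 symbol leaves contributes 0 ε-transitions.
  r|p — 4 ε-transitions
  q+ — 3 ε-transitions
  q+r — 4 ε-transitions
  (q+r)* — 8 ε-transitions
  r|p — 4 ε-transitions
  r(r|p)(q+r)*(r|p) — 19 ε-transitions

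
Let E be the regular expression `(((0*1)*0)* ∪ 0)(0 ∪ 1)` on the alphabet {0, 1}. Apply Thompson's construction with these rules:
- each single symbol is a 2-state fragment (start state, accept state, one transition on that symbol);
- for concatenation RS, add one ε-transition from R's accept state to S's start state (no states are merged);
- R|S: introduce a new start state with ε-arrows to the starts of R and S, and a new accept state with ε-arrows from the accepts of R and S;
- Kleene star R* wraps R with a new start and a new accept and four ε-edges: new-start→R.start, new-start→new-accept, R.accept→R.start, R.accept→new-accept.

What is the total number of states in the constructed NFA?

22

Per subexpression:
Each of the 6 symbol leaves contributes a 2-state fragment.
  0* = 4 states
  0*1 = 6 states
  (0*1)* = 8 states
  (0*1)*0 = 10 states
  ((0*1)*0)* = 12 states
  ((0*1)*0)* ∪ 0 = 16 states
  0 ∪ 1 = 6 states
  (((0*1)*0)* ∪ 0)(0 ∪ 1) = 22 states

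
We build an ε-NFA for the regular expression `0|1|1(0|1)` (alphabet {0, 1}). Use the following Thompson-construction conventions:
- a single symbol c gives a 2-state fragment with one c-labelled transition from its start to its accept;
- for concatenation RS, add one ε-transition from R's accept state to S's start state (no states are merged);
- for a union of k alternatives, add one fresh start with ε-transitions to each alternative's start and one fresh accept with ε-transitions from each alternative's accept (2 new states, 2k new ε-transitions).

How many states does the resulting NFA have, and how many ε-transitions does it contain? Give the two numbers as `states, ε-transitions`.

Bottom-up over the parse tree:
Each of the 5 symbol leaves contributes 2 states and 0 ε-transitions.
  0|1 — 6 states, 4 ε-transitions
  1(0|1) — 8 states, 5 ε-transitions
  0|1|1(0|1) — 14 states, 11 ε-transitions

14, 11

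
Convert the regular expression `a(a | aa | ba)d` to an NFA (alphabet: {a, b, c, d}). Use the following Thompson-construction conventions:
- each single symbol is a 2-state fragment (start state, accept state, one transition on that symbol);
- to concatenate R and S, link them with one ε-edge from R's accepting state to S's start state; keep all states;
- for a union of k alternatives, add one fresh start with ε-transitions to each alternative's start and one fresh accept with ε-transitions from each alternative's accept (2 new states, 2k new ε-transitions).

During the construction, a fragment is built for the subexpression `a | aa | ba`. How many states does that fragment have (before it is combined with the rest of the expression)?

Fragment for `a | aa | ba`:
Each of the 5 symbol leaves contributes a 2-state fragment.
  aa : 4 states
  ba : 4 states
  a | aa | ba : 12 states

12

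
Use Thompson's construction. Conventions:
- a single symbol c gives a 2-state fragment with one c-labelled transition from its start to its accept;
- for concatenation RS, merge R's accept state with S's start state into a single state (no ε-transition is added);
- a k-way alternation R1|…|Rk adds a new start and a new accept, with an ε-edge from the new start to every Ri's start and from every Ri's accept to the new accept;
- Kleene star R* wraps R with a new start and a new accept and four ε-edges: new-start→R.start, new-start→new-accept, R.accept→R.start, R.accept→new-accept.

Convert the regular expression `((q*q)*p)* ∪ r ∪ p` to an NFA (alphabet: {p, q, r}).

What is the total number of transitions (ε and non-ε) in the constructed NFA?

23

Building bottom-up:
Each of the 5 symbol leaves contributes 1 transition (1 symbol, 0 ε).
  q* : 5 transitions (1 symbol, 4 ε)
  q*q : 6 transitions (2 symbol, 4 ε)
  (q*q)* : 10 transitions (2 symbol, 8 ε)
  (q*q)*p : 11 transitions (3 symbol, 8 ε)
  ((q*q)*p)* : 15 transitions (3 symbol, 12 ε)
  ((q*q)*p)* ∪ r ∪ p : 23 transitions (5 symbol, 18 ε)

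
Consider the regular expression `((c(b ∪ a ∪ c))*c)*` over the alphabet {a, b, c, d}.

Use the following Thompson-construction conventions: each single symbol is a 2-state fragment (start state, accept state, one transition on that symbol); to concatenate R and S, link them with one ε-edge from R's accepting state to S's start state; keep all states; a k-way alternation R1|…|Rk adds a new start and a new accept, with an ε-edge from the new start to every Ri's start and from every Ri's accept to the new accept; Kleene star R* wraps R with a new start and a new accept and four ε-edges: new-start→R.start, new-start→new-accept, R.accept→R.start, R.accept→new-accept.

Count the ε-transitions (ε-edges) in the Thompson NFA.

16

Bottom-up over the parse tree:
Each of the 5 symbol leaves contributes 0 ε-transitions.
  b ∪ a ∪ c — 6 ε-transitions
  c(b ∪ a ∪ c) — 7 ε-transitions
  (c(b ∪ a ∪ c))* — 11 ε-transitions
  (c(b ∪ a ∪ c))*c — 12 ε-transitions
  ((c(b ∪ a ∪ c))*c)* — 16 ε-transitions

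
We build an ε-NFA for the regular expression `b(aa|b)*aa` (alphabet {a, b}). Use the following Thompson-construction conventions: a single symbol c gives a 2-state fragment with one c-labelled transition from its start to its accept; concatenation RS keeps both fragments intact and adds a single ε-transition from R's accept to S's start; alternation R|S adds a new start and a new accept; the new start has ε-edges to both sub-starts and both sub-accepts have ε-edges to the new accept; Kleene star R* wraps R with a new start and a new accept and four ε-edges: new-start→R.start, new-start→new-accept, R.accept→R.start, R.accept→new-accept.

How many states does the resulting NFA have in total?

Per subexpression:
Each of the 6 symbol leaves contributes a 2-state fragment.
  aa → 4 states
  aa|b → 8 states
  (aa|b)* → 10 states
  b(aa|b)*aa → 16 states

16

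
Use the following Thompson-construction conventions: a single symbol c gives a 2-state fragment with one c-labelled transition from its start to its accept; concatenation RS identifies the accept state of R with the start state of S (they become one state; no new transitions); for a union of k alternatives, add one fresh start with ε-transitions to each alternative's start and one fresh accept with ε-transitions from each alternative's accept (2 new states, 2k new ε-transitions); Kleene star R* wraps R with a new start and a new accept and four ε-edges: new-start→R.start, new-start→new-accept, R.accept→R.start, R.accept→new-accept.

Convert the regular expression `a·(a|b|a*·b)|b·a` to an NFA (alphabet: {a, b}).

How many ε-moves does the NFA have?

14

Per subexpression:
Each of the 7 symbol leaves contributes 0 ε-transitions.
  a* = 4 ε-transitions
  a*·b = 4 ε-transitions
  a|b|a*·b = 10 ε-transitions
  a·(a|b|a*·b) = 10 ε-transitions
  b·a = 0 ε-transitions
  a·(a|b|a*·b)|b·a = 14 ε-transitions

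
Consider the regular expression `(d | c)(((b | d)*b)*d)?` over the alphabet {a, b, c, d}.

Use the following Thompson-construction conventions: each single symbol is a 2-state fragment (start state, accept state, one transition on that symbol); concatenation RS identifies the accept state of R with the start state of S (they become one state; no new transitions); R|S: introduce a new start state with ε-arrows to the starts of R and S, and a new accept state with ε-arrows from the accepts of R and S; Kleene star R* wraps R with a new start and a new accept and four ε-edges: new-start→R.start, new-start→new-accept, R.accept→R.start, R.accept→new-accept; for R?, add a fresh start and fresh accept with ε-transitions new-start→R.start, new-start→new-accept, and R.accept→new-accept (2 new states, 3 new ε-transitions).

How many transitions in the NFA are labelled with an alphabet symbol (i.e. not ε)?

Per subexpression:
Each of the 6 symbol leaves contributes exactly 1 symbol transition.
  d | c = 2 symbol transitions
  b | d = 2 symbol transitions
  (b | d)* = 2 symbol transitions
  (b | d)*b = 3 symbol transitions
  ((b | d)*b)* = 3 symbol transitions
  ((b | d)*b)*d = 4 symbol transitions
  (((b | d)*b)*d)? = 4 symbol transitions
  (d | c)(((b | d)*b)*d)? = 6 symbol transitions

6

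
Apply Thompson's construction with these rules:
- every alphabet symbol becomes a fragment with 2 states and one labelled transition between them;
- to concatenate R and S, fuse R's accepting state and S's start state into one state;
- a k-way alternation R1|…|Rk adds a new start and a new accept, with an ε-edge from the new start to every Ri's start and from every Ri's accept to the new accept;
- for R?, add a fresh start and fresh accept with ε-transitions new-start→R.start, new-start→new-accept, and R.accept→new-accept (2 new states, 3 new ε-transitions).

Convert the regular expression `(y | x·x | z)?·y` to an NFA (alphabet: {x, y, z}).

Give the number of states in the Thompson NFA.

Per subexpression:
Each of the 5 symbol leaves contributes a 2-state fragment.
  x·x = 3 states
  y | x·x | z = 9 states
  (y | x·x | z)? = 11 states
  (y | x·x | z)?·y = 12 states

12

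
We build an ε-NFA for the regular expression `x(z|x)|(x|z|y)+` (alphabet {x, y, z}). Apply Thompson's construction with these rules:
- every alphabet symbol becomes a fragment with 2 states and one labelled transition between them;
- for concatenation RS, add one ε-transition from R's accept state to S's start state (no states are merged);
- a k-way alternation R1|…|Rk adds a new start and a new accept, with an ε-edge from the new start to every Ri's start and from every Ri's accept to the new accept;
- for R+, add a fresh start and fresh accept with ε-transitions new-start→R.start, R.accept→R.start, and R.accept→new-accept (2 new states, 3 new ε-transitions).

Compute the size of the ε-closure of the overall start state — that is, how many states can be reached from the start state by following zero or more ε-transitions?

7

Compute the ε-closure size of each fragment's start state recursively; a symbol fragment's start has no outgoing ε-edge, so its closure is just itself (size 1).
  z|x — C = 1 + 1 + 1 = 3 (the new accept is not ε-reachable since no branch accepts ε)
  x(z|x) — C equals the left operand's closure size = 1 (its accept is not ε-reachable, so the closure stops there)
  x|z|y — new start ε-reaches every alternative's start; none of them accept ε, so the new accept is not reached: C = 1 + 1 + 1 + 1 = 4
  (x|z|y)+ — new start ε-reaches only the body's start; the new accept needs a symbol first: C = 1 + 4 = 5
  x(z|x)|(x|z|y)+ — C = 1 + 1 + 5 = 7 (the new accept is not ε-reachable since no branch accepts ε)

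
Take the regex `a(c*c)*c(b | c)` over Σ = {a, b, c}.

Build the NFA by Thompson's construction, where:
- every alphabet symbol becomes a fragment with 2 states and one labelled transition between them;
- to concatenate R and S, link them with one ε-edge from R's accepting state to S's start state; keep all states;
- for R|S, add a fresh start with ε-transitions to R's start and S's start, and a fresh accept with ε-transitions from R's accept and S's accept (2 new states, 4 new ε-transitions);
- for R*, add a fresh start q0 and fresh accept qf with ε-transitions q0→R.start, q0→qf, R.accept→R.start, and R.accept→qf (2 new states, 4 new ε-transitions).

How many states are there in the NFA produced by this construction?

18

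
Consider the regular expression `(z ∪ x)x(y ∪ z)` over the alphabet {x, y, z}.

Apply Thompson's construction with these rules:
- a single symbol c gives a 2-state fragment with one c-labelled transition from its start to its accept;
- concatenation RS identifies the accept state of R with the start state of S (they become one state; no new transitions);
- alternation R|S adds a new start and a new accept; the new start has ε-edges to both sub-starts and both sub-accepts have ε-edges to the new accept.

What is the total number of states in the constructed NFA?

12

By structural recursion:
Each of the 5 symbol leaves contributes a 2-state fragment.
  z ∪ x — 6 states
  y ∪ z — 6 states
  (z ∪ x)x(y ∪ z) — 12 states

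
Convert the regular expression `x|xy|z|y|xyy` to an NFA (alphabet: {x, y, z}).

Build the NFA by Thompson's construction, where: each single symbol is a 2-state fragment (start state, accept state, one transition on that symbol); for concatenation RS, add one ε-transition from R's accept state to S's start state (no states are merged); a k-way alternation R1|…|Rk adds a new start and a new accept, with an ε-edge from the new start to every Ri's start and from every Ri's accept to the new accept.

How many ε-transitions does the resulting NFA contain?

13

Building bottom-up:
Each of the 8 symbol leaves contributes 0 ε-transitions.
  xy : 1 ε-transition
  xyy : 2 ε-transitions
  x|xy|z|y|xyy : 13 ε-transitions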